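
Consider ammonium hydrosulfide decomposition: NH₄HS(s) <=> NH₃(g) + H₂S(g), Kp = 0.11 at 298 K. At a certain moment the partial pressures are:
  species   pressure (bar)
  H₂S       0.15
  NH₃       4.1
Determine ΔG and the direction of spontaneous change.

(NH₄HS is a pure solid — omitted from Qp.)
Qp = P(NH₃)·P(H₂S) = (4.1)·(0.15) = 0.615
ΔG = RT ln(Qp/Kp) = (8.314 J mol⁻¹ K⁻¹)(298 K) × ln(0.615/0.11)
   = (2.478 kJ/mol)(1.721) = 4.26 kJ/mol
ΔG > 0, so the forward reaction is non-spontaneous (proceeds in reverse).

ΔG = 4.26 kJ/mol; the forward reaction is non-spontaneous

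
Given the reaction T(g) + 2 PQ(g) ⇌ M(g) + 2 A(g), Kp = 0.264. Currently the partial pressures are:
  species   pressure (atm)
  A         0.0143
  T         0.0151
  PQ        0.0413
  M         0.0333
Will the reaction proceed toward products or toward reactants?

at equilibrium

Qp = P(M)·P(A)² / (P(T)·P(PQ)²) = (0.0333)·(0.0143)² / ((0.0151)·(0.0413)²) = 0.264
Qp = 0.264 = Kp, so the system is already at equilibrium.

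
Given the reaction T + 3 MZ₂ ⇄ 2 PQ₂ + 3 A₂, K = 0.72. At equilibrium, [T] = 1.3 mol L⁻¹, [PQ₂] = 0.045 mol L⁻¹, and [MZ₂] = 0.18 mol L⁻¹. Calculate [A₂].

[A₂] = 1.4 mol L⁻¹

At equilibrium, K = [PQ₂]²·[A₂]³ / ([T]·[MZ₂]³) = 0.72.
(0.045)²·([A₂])³ / ((1.3)·(0.18)³) = 0.72
[A₂]³ = 2.70 ⇒ [A₂] = 1.4 mol L⁻¹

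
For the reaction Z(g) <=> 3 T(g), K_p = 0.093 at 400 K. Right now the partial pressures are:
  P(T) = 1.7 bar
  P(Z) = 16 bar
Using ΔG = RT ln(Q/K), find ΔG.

Q_p = P(T)³ / P(Z) = (1.7)³ / (16) = 0.307
ΔG = RT ln(Q_p/K_p) = (8.314 J mol⁻¹ K⁻¹)(400 K) × ln(0.307/0.093)
   = (3.326 kJ/mol)(1.194) = 3.97 kJ/mol
ΔG > 0, so the forward reaction is non-spontaneous (proceeds in reverse).

ΔG = 3.97 kJ/mol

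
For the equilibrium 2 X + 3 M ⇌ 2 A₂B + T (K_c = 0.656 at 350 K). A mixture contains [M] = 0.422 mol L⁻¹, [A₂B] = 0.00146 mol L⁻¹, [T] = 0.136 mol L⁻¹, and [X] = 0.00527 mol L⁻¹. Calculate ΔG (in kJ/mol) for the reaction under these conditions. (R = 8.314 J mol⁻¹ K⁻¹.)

ΔG = -4.52 kJ/mol

Q_c = [A₂B]²·[T] / ([X]²·[M]³) = (0.00146)²·(0.136) / ((0.00527)²·(0.422)³) = 0.139
ΔG = RT ln(Q_c/K_c) = (8.314 J mol⁻¹ K⁻¹)(350 K) × ln(0.139/0.656)
   = (2.910 kJ/mol)(-1.552) = -4.52 kJ/mol
ΔG < 0, so the forward reaction is spontaneous (proceeds forward).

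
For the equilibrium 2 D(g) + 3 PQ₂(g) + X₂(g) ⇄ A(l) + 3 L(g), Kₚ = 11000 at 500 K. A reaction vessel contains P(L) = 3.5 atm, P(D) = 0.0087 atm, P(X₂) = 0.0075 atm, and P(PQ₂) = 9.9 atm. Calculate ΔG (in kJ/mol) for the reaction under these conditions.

ΔG = 8.13 kJ/mol

(A is a pure liquid — omitted from Qₚ.)
Qₚ = P(L)³ / (P(D)²·P(PQ₂)³·P(X₂)) = (3.5)³ / ((0.0087)²·(9.9)³·(0.0075)) = 77800
ΔG = RT ln(Qₚ/Kₚ) = (8.314 J mol⁻¹ K⁻¹)(500 K) × ln(77800/11000)
   = (4.157 kJ/mol)(1.956) = 8.13 kJ/mol
ΔG > 0, so the forward reaction is non-spontaneous (proceeds in reverse).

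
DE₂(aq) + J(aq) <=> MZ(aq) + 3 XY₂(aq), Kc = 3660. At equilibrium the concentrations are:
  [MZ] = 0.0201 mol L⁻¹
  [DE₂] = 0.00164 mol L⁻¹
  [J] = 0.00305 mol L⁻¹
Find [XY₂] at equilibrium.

[XY₂] = 0.969 mol L⁻¹

At equilibrium, Kc = [MZ]·[XY₂]³ / ([DE₂]·[J]) = 3660.
(0.0201)·([XY₂])³ / ((0.00164)·(0.00305)) = 3660
[XY₂]³ = 0.911 ⇒ [XY₂] = 0.969 mol L⁻¹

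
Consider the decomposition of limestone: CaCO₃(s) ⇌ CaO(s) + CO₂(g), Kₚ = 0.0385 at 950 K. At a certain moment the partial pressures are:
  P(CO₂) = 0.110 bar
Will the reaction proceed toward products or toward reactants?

in the reverse direction

(CaCO₃, CaO are pure solids — omitted from Qₚ.)
Qₚ = P(CO₂) = 0.110
Qₚ = 0.110 > Kₚ = 0.0385, so the reverse reaction proceeds.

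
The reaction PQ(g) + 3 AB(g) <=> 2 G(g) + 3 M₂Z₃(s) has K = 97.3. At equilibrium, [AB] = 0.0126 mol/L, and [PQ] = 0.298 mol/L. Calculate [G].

(M₂Z₃ is a pure solid — omitted from K.)
At equilibrium, K = [G]² / ([PQ]·[AB]³) = 97.3.
([G])² / ((0.298)·(0.0126)³) = 97.3
[G]² = 5.80×10⁻⁵ ⇒ [G] = 0.00762 mol/L

[G] = 0.00762 mol/L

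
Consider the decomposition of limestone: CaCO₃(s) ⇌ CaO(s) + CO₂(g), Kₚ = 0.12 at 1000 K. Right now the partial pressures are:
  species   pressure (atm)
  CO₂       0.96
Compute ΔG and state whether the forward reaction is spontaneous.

ΔG = 17.3 kJ/mol; the forward reaction is non-spontaneous

(CaCO₃, CaO are pure solids — omitted from Qₚ.)
Qₚ = P(CO₂) = 0.960
ΔG = RT ln(Qₚ/Kₚ) = (8.314 J mol⁻¹ K⁻¹)(1000 K) × ln(0.960/0.12)
   = (8.314 kJ/mol)(2.079) = 17.3 kJ/mol
ΔG > 0, so the forward reaction is non-spontaneous (proceeds in reverse).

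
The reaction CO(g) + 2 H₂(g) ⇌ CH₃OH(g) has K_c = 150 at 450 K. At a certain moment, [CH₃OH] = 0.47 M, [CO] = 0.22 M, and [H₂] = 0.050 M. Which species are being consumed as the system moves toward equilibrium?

Q_c = [CH₃OH] / ([CO]·[H₂]²) = (0.47) / ((0.22)·(0.050)²) = 850
Q_c = 850 > K_c = 150: net reverse reaction.

CH₃OH (products)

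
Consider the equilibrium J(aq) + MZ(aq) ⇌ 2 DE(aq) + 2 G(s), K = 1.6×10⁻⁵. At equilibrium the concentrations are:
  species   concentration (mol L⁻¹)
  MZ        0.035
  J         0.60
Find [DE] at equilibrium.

[DE] = 5.8×10⁻⁴ mol L⁻¹

(G is a pure solid — omitted from K.)
At equilibrium, K = [DE]² / ([J]·[MZ]) = 1.6×10⁻⁵.
([DE])² / ((0.60)·(0.035)) = 1.6×10⁻⁵
[DE]² = 3.36×10⁻⁷ ⇒ [DE] = 5.8×10⁻⁴ mol L⁻¹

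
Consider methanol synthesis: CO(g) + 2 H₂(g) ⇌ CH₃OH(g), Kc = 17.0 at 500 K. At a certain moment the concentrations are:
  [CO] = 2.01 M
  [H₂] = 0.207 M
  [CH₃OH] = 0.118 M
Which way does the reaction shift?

to the right

Qc = [CH₃OH] / ([CO]·[H₂]²) = (0.118) / ((2.01)·(0.207)²) = 1.37
Qc = 1.37 < Kc = 17.0, so the forward reaction proceeds.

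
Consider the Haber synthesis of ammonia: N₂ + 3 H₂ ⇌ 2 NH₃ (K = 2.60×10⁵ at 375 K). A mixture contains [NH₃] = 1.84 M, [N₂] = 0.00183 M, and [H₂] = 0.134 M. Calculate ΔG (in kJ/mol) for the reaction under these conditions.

ΔG = 3.38 kJ/mol

Q = [NH₃]² / ([N₂]·[H₂]³) = (1.84)² / ((0.00183)·(0.134)³) = 7.69×10⁵
ΔG = RT ln(Q/K) = (8.314 J mol⁻¹ K⁻¹)(375 K) × ln(7.69×10⁵/2.60×10⁵)
   = (3.118 kJ/mol)(1.084) = 3.38 kJ/mol
ΔG > 0, so the forward reaction is non-spontaneous (proceeds in reverse).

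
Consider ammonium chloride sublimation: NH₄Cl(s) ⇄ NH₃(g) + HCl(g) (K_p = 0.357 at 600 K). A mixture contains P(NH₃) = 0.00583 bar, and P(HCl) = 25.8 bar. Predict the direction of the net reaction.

(NH₄Cl is a pure solid — omitted from Q_p.)
Q_p = P(NH₃)·P(HCl) = (0.00583)·(25.8) = 0.150
Q_p = 0.150 < K_p = 0.357, so the forward reaction proceeds.

toward products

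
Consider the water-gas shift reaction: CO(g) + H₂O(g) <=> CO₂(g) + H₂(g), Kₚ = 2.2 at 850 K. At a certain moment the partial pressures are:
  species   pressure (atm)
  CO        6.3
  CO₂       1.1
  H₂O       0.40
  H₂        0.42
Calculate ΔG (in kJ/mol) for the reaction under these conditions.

Qₚ = P(CO₂)·P(H₂) / (P(CO)·P(H₂O)) = (1.1)·(0.42) / ((6.3)·(0.40)) = 0.183
ΔG = RT ln(Qₚ/Kₚ) = (8.314 J mol⁻¹ K⁻¹)(850 K) × ln(0.183/2.2)
   = (7.067 kJ/mol)(-2.487) = -17.6 kJ/mol
ΔG < 0, so the forward reaction is spontaneous (proceeds forward).

ΔG = -17.6 kJ/mol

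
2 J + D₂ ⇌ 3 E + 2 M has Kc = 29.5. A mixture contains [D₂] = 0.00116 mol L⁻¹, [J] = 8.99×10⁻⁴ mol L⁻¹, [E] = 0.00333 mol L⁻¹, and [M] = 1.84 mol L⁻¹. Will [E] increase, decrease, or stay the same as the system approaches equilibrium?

decrease

Qc = [E]³·[M]² / ([J]²·[D₂]) = (0.00333)³·(1.84)² / ((8.99×10⁻⁴)²·(0.00116)) = 133
Qc = 133 > Kc = 29.5: net reverse reaction.
E is a product, so it decreases.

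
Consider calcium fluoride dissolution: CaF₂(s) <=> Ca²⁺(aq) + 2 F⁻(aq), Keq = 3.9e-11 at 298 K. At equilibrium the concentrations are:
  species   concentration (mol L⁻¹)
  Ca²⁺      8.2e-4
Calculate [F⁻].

(CaF₂ is a pure solid — omitted from Keq.)
At equilibrium, Keq = [Ca²⁺]·[F⁻]² = 3.9e-11.
(8.2e-4)·([F⁻])² = 3.9e-11
[F⁻]² = 4.76e-8 ⇒ [F⁻] = 2.2e-4 mol L⁻¹

[F⁻] = 2.2e-4 mol L⁻¹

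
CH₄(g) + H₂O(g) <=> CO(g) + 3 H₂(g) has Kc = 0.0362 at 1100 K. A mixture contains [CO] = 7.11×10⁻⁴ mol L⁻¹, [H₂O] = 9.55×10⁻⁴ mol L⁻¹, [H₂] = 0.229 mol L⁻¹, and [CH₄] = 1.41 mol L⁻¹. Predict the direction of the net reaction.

toward products

Qc = [CO]·[H₂]³ / ([CH₄]·[H₂O]) = (7.11×10⁻⁴)·(0.229)³ / ((1.41)·(9.55×10⁻⁴)) = 0.00634
Qc = 0.00634 < Kc = 0.0362, so the forward reaction proceeds.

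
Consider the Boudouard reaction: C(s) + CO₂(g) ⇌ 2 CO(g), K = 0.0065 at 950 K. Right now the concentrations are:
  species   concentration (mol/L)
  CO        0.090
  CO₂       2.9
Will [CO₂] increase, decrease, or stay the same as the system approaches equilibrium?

decrease

(C is a pure solid — omitted from Q.)
Q = [CO]² / [CO₂] = (0.090)² / (2.9) = 0.0028
Q = 0.0028 < K = 0.0065: net forward reaction.
CO₂ is a reactant, so it decreases.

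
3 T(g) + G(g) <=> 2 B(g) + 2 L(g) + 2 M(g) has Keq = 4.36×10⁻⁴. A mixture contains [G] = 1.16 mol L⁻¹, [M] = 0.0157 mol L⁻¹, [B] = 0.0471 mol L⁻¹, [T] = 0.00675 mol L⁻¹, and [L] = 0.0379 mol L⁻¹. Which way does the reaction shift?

Q = [B]²·[L]²·[M]² / ([T]³·[G]) = (0.0471)²·(0.0379)²·(0.0157)² / ((0.00675)³·(1.16)) = 0.00220
Q = 0.00220 > Keq = 4.36×10⁻⁴, so the reverse reaction proceeds.

in the reverse direction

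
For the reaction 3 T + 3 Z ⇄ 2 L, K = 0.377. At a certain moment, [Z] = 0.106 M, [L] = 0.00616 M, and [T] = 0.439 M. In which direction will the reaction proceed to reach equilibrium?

Q = [L]² / ([T]³·[Z]³) = (0.00616)² / ((0.439)³·(0.106)³) = 0.377
Q = 0.377 = K, so the system is already at equilibrium.

neither direction; the system is at equilibrium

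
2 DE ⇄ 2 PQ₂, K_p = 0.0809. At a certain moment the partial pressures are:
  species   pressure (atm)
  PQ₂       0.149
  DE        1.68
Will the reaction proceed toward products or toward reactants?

to the right

Q_p = P(PQ₂)² / P(DE)² = (0.149)² / (1.68)² = 0.00787
Q_p = 0.00787 < K_p = 0.0809, so the forward reaction proceeds.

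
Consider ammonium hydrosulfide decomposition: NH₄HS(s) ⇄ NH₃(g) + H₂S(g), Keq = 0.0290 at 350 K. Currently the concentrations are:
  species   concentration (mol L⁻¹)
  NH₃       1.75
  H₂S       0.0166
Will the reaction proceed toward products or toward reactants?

no net change (already at equilibrium)

(NH₄HS is a pure solid — omitted from Q.)
Q = [NH₃]·[H₂S] = (1.75)·(0.0166) = 0.0290
Q = 0.0290 = Keq, so the system is already at equilibrium.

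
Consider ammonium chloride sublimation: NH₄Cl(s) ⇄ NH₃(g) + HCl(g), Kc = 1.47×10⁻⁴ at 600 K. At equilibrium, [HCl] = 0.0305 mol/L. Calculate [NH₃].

(NH₄Cl is a pure solid — omitted from Kc.)
At equilibrium, Kc = [NH₃]·[HCl] = 1.47×10⁻⁴.
([NH₃])·(0.0305) = 1.47×10⁻⁴
[NH₃] = 0.00482 mol/L

[NH₃] = 0.00482 mol/L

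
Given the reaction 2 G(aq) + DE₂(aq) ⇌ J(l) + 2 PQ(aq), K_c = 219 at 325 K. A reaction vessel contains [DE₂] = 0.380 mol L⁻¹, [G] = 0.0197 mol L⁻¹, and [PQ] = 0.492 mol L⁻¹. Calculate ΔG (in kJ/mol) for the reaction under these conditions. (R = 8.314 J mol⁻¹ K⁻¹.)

ΔG = 5.44 kJ/mol

(J is a pure liquid — omitted from Q_c.)
Q_c = [PQ]² / ([G]²·[DE₂]) = (0.492)² / ((0.0197)²·(0.380)) = 1640
ΔG = RT ln(Q_c/K_c) = (8.314 J mol⁻¹ K⁻¹)(325 K) × ln(1640/219)
   = (2.702 kJ/mol)(2.013) = 5.44 kJ/mol
ΔG > 0, so the forward reaction is non-spontaneous (proceeds in reverse).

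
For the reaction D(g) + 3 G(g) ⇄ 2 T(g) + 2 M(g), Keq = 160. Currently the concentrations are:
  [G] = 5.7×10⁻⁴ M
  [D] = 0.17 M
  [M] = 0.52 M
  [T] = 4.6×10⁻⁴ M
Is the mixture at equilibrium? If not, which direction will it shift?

Q = [T]²·[M]² / ([D]·[G]³) = (4.6×10⁻⁴)²·(0.52)² / ((0.17)·(5.7×10⁻⁴)³) = 1800
Q = 1800 > Keq = 160: net reverse reaction.

no; Q > K, reaction proceeds in reverse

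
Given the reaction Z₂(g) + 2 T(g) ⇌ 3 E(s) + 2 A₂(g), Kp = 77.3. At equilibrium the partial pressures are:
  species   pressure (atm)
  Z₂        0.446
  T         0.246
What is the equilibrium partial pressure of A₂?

P(A₂) = 1.44 atm

(E is a pure solid — omitted from Kp.)
At equilibrium, Kp = P(A₂)² / (P(Z₂)·P(T)²) = 77.3.
(P(A₂))² / ((0.446)·(0.246)²) = 77.3
P(A₂)² = 2.09 ⇒ P(A₂) = 1.44 atm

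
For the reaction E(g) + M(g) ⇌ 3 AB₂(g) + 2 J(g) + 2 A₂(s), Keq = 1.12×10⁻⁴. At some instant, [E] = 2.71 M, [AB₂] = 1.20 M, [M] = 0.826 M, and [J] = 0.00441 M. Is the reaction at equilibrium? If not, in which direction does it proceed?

(A₂ is a pure solid — omitted from Q.)
Q = [AB₂]³·[J]² / ([E]·[M]) = (1.20)³·(0.00441)² / ((2.71)·(0.826)) = 1.50×10⁻⁵
Q = 1.50×10⁻⁵ < Keq = 1.12×10⁻⁴, so the forward reaction proceeds.

in the forward direction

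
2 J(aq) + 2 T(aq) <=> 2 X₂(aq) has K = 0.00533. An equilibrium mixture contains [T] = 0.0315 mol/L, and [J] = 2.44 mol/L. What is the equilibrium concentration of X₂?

At equilibrium, K = [X₂]² / ([J]²·[T]²) = 0.00533.
([X₂])² / ((2.44)²·(0.0315)²) = 0.00533
[X₂]² = 3.15×10⁻⁵ ⇒ [X₂] = 0.00561 mol/L

[X₂] = 0.00561 mol/L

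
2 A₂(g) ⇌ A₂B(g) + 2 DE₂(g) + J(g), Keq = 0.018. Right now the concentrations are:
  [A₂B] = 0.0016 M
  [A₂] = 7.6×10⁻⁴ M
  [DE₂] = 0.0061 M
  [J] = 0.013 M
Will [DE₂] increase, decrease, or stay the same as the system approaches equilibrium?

increase

Q = [A₂B]·[DE₂]²·[J] / [A₂]² = (0.0016)·(0.0061)²·(0.013) / (7.6×10⁻⁴)² = 0.0013
Q = 0.0013 < Keq = 0.018: net forward reaction.
DE₂ is a product, so it increases.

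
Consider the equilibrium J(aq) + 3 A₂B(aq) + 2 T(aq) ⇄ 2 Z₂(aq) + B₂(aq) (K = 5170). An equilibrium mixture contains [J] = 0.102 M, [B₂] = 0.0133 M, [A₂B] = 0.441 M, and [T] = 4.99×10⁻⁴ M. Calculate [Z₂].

At equilibrium, K = [Z₂]²·[B₂] / ([J]·[A₂B]³·[T]²) = 5170.
([Z₂])²·(0.0133) / ((0.102)·(0.441)³·(4.99×10⁻⁴)²) = 5170
[Z₂]² = 8.47×10⁻⁴ ⇒ [Z₂] = 0.0291 M

[Z₂] = 0.0291 M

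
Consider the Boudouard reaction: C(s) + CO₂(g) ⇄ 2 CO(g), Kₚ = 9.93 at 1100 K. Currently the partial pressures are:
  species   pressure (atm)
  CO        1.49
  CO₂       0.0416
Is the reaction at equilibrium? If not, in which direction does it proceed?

in the reverse direction

(C is a pure solid — omitted from Qₚ.)
Qₚ = P(CO)² / P(CO₂) = (1.49)² / (0.0416) = 53.4
Qₚ = 53.4 > Kₚ = 9.93, so the reverse reaction proceeds.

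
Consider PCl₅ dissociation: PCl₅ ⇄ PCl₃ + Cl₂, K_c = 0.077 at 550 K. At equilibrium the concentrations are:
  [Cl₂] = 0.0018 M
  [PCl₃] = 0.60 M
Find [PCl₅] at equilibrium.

At equilibrium, K_c = [PCl₃]·[Cl₂] / [PCl₅] = 0.077.
(0.60)·(0.0018) / ([PCl₅]) = 0.077
[PCl₅] = 0.0140 = 0.014 M

[PCl₅] = 0.014 M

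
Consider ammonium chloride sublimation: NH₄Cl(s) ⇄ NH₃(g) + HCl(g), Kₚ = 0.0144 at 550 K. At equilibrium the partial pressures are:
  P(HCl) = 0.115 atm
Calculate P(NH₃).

(NH₄Cl is a pure solid — omitted from Kₚ.)
At equilibrium, Kₚ = P(NH₃)·P(HCl) = 0.0144.
(P(NH₃))·(0.115) = 0.0144
P(NH₃) = 0.125 atm

P(NH₃) = 0.125 atm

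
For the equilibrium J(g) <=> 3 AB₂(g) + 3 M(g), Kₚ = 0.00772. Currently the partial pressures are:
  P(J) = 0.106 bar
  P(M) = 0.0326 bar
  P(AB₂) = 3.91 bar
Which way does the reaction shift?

Qₚ = P(AB₂)³·P(M)³ / P(J) = (3.91)³·(0.0326)³ / (0.106) = 0.0195
Qₚ = 0.0195 > Kₚ = 0.00772, so the reverse reaction proceeds.

in the reverse direction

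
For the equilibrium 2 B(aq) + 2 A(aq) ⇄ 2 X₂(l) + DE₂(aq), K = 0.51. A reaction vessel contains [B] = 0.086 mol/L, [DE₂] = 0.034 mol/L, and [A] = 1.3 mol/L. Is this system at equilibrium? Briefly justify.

no; Q > K, reaction proceeds in reverse

(X₂ is a pure liquid — omitted from Q.)
Q = [DE₂] / ([B]²·[A]²) = (0.034) / ((0.086)²·(1.3)²) = 2.7
Q = 2.7 > K = 0.51: net reverse reaction.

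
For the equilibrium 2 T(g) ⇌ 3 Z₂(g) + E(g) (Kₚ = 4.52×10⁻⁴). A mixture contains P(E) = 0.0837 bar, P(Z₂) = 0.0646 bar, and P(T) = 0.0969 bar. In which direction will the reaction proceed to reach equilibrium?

to the left

Qₚ = P(Z₂)³·P(E) / P(T)² = (0.0646)³·(0.0837) / (0.0969)² = 0.00240
Qₚ = 0.00240 > Kₚ = 4.52×10⁻⁴, so the reverse reaction proceeds.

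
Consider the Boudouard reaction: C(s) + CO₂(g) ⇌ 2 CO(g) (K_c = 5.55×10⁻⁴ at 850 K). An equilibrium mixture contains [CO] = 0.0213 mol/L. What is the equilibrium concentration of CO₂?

[CO₂] = 0.817 mol/L

(C is a pure solid — omitted from K_c.)
At equilibrium, K_c = [CO]² / [CO₂] = 5.55×10⁻⁴.
(0.0213)² / ([CO₂]) = 5.55×10⁻⁴
[CO₂] = 0.817 mol/L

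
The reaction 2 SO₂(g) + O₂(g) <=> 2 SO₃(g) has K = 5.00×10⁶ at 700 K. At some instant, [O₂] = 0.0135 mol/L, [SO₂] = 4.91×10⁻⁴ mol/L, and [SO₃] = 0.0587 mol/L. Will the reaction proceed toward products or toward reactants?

forward (toward products)

Q = [SO₃]² / ([SO₂]²·[O₂]) = (0.0587)² / ((4.91×10⁻⁴)²·(0.0135)) = 1.06×10⁶
Q = 1.06×10⁶ < K = 5.00×10⁶, so the forward reaction proceeds.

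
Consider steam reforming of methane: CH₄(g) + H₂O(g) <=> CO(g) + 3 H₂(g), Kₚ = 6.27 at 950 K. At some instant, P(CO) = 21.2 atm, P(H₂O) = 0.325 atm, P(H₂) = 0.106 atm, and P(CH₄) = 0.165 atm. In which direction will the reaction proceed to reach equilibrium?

to the right

Qₚ = P(CO)·P(H₂)³ / (P(CH₄)·P(H₂O)) = (21.2)·(0.106)³ / ((0.165)·(0.325)) = 0.471
Qₚ = 0.471 < Kₚ = 6.27, so the forward reaction proceeds.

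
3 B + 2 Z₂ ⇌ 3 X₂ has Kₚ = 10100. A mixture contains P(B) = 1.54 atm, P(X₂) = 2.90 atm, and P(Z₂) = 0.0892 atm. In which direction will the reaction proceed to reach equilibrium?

in the forward direction

Qₚ = P(X₂)³ / (P(B)³·P(Z₂)²) = (2.90)³ / ((1.54)³·(0.0892)²) = 839
Qₚ = 839 < Kₚ = 10100, so the forward reaction proceeds.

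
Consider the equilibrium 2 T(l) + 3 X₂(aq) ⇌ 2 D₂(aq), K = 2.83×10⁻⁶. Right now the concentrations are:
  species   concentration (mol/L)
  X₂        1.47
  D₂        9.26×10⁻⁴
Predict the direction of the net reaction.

(T is a pure liquid — omitted from Q.)
Q = [D₂]² / [X₂]³ = (9.26×10⁻⁴)² / (1.47)³ = 2.70×10⁻⁷
Q = 2.70×10⁻⁷ < K = 2.83×10⁻⁶, so the forward reaction proceeds.

to the right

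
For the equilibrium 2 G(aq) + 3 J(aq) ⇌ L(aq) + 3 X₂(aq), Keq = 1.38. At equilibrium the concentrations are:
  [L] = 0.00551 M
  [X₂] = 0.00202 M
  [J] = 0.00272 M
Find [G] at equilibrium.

At equilibrium, Keq = [L]·[X₂]³ / ([G]²·[J]³) = 1.38.
(0.00551)·(0.00202)³ / (([G])²·(0.00272)³) = 1.38
[G]² = 0.00164 ⇒ [G] = 0.0404 M

[G] = 0.0404 M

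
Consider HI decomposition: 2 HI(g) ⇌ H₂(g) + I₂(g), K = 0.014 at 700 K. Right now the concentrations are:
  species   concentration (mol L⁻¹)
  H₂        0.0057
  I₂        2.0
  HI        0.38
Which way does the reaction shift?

Q = [H₂]·[I₂] / [HI]² = (0.0057)·(2.0) / (0.38)² = 0.079
Q = 0.079 > K = 0.014, so the reverse reaction proceeds.

to the left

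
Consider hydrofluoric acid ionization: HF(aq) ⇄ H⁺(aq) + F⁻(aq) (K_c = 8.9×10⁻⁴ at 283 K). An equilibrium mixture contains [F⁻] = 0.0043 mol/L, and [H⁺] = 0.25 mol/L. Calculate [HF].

[HF] = 1.2 mol/L

At equilibrium, K_c = [H⁺]·[F⁻] / [HF] = 8.9×10⁻⁴.
(0.25)·(0.0043) / ([HF]) = 8.9×10⁻⁴
[HF] = 1.21 = 1.2 mol/L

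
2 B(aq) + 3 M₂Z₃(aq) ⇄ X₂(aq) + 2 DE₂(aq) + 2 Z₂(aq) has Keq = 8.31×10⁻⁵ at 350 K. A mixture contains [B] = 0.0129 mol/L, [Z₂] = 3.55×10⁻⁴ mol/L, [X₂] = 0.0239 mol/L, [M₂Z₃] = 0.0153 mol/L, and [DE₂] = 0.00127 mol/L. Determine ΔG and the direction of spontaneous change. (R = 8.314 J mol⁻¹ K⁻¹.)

Q = [X₂]·[DE₂]²·[Z₂]² / ([B]²·[M₂Z₃]³) = (0.0239)·(0.00127)²·(3.55×10⁻⁴)² / ((0.0129)²·(0.0153)³) = 8.15×10⁻⁶
ΔG = RT ln(Q/Keq) = (8.314 J mol⁻¹ K⁻¹)(350 K) × ln(8.15×10⁻⁶/8.31×10⁻⁵)
   = (2.910 kJ/mol)(-2.322) = -6.76 kJ/mol
ΔG < 0, so the forward reaction is spontaneous (proceeds forward).

ΔG = -6.76 kJ/mol; the forward reaction is spontaneous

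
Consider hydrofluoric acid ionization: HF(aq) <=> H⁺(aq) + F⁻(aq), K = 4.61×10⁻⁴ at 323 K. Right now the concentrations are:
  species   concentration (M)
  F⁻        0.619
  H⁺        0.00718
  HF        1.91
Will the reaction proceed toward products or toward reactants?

toward reactants

Q = [H⁺]·[F⁻] / [HF] = (0.00718)·(0.619) / (1.91) = 0.00233
Q = 0.00233 > K = 4.61×10⁻⁴, so the reverse reaction proceeds.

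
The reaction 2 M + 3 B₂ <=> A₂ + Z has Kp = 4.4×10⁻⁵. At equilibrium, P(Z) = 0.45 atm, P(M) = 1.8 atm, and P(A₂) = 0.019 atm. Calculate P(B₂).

At equilibrium, Kp = P(A₂)·P(Z) / (P(M)²·P(B₂)³) = 4.4×10⁻⁵.
(0.019)·(0.45) / ((1.8)²·(P(B₂))³) = 4.4×10⁻⁵
P(B₂)³ = 60.0 ⇒ P(B₂) = 3.9 atm

P(B₂) = 3.9 atm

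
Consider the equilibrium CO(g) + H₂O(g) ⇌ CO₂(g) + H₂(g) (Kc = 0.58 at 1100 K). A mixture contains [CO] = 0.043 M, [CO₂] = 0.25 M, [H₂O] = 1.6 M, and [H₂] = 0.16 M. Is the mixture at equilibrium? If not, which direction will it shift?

Qc = [CO₂]·[H₂] / ([CO]·[H₂O]) = (0.25)·(0.16) / ((0.043)·(1.6)) = 0.58
Qc = 0.58 = Kc; the system is at equilibrium.

yes, at equilibrium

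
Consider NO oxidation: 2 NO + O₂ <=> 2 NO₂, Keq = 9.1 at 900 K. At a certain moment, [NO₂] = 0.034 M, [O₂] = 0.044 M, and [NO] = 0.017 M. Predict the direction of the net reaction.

toward reactants

Q = [NO₂]² / ([NO]²·[O₂]) = (0.034)² / ((0.017)²·(0.044)) = 91
Q = 91 > Keq = 9.1, so the reverse reaction proceeds.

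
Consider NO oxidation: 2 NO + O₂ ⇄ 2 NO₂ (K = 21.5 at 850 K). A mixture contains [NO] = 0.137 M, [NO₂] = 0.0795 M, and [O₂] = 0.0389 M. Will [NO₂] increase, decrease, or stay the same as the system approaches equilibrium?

increase

Q = [NO₂]² / ([NO]²·[O₂]) = (0.0795)² / ((0.137)²·(0.0389)) = 8.66
Q = 8.66 < K = 21.5: net forward reaction.
NO₂ is a product, so it increases.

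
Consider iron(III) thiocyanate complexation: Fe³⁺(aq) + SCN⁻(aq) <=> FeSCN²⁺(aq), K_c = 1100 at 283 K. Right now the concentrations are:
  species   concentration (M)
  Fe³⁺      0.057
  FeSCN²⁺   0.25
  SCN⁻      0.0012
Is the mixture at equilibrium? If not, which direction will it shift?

Q_c = [FeSCN²⁺] / ([Fe³⁺]·[SCN⁻]) = (0.25) / ((0.057)·(0.0012)) = 3700
Q_c = 3700 > K_c = 1100: net reverse reaction.

no; Q > K, reaction proceeds in reverse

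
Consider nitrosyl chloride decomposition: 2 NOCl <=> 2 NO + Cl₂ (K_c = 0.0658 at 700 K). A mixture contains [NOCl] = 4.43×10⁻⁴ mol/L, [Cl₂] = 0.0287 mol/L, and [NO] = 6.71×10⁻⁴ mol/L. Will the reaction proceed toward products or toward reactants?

no net change (already at equilibrium)

Q_c = [NO]²·[Cl₂] / [NOCl]² = (6.71×10⁻⁴)²·(0.0287) / (4.43×10⁻⁴)² = 0.0658
Q_c = 0.0658 = K_c, so the system is already at equilibrium.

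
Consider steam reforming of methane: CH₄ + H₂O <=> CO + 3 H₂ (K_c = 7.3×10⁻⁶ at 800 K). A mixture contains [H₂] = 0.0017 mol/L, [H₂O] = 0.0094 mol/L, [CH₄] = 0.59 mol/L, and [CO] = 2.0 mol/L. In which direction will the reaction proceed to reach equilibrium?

Q_c = [CO]·[H₂]³ / ([CH₄]·[H₂O]) = (2.0)·(0.0017)³ / ((0.59)·(0.0094)) = 1.8×10⁻⁶
Q_c = 1.8×10⁻⁶ < K_c = 7.3×10⁻⁶, so the forward reaction proceeds.

in the forward direction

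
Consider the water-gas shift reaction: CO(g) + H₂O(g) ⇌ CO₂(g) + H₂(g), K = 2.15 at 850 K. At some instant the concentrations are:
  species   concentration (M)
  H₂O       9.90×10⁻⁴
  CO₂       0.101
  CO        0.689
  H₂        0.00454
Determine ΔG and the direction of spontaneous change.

Q = [CO₂]·[H₂] / ([CO]·[H₂O]) = (0.101)·(0.00454) / ((0.689)·(9.90×10⁻⁴)) = 0.672
ΔG = RT ln(Q/K) = (8.314 J mol⁻¹ K⁻¹)(850 K) × ln(0.672/2.15)
   = (7.067 kJ/mol)(-1.163) = -8.22 kJ/mol
ΔG < 0, so the forward reaction is spontaneous (proceeds forward).

ΔG = -8.22 kJ/mol; the forward reaction is spontaneous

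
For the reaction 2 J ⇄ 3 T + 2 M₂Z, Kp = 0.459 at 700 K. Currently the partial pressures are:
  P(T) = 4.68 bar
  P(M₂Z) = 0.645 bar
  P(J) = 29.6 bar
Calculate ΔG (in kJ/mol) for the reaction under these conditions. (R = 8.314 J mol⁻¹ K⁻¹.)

ΔG = -13.1 kJ/mol

Qp = P(T)³·P(M₂Z)² / P(J)² = (4.68)³·(0.645)² / (29.6)² = 0.0487
ΔG = RT ln(Qp/Kp) = (8.314 J mol⁻¹ K⁻¹)(700 K) × ln(0.0487/0.459)
   = (5.820 kJ/mol)(-2.243) = -13.1 kJ/mol
ΔG < 0, so the forward reaction is spontaneous (proceeds forward).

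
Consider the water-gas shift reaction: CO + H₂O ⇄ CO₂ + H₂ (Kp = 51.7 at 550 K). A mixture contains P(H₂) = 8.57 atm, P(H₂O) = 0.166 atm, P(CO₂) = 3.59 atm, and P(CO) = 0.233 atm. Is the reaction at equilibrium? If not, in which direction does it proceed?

Qp = P(CO₂)·P(H₂) / (P(CO)·P(H₂O)) = (3.59)·(8.57) / ((0.233)·(0.166)) = 795
Qp = 795 > Kp = 51.7, so the reverse reaction proceeds.

reverse (toward reactants)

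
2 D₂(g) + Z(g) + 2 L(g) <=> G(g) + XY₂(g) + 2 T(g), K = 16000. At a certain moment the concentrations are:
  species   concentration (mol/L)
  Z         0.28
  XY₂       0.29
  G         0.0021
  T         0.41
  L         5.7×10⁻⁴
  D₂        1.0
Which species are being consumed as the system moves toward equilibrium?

D₂, Z, L (reactants)

Q = [G]·[XY₂]·[T]² / ([D₂]²·[Z]·[L]²) = (0.0021)·(0.29)·(0.41)² / ((1.0)²·(0.28)·(5.7×10⁻⁴)²) = 1100
Q = 1100 < K = 16000: net forward reaction.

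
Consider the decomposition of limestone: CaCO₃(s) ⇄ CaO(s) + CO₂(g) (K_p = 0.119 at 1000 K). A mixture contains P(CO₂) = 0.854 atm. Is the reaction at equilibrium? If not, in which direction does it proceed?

(CaCO₃, CaO are pure solids — omitted from Q_p.)
Q_p = P(CO₂) = 0.854
Q_p = 0.854 > K_p = 0.119, so the reverse reaction proceeds.

to the left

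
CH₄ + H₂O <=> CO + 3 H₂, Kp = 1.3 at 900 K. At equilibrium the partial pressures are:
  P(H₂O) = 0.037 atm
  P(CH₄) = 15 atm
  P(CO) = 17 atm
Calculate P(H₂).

P(H₂) = 0.35 atm

At equilibrium, Kp = P(CO)·P(H₂)³ / (P(CH₄)·P(H₂O)) = 1.3.
(17)·(P(H₂))³ / ((15)·(0.037)) = 1.3
P(H₂)³ = 0.0424 ⇒ P(H₂) = 0.35 atm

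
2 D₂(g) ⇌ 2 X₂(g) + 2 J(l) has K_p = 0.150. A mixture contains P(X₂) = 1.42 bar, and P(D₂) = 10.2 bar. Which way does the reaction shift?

(J is a pure liquid — omitted from Q_p.)
Q_p = P(X₂)² / P(D₂)² = (1.42)² / (10.2)² = 0.0194
Q_p = 0.0194 < K_p = 0.150, so the forward reaction proceeds.

toward products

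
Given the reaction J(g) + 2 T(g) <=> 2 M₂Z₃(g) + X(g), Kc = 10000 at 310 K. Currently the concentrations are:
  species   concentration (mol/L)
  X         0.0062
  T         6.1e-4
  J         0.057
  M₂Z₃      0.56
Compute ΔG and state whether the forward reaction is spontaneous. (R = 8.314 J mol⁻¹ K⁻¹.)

Qc = [M₂Z₃]²·[X] / ([J]·[T]²) = (0.56)²·(0.0062) / ((0.057)·(6.1e-4)²) = 91700
ΔG = RT ln(Qc/Kc) = (8.314 J mol⁻¹ K⁻¹)(310 K) × ln(91700/10000)
   = (2.577 kJ/mol)(2.216) = 5.71 kJ/mol
ΔG > 0, so the forward reaction is non-spontaneous (proceeds in reverse).

ΔG = 5.71 kJ/mol; the forward reaction is non-spontaneous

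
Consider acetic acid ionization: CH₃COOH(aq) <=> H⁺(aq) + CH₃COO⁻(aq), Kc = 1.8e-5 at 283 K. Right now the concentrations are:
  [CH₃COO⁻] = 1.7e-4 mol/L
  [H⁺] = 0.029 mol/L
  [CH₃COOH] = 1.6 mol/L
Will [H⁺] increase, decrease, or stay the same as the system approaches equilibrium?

increase

Qc = [H⁺]·[CH₃COO⁻] / [CH₃COOH] = (0.029)·(1.7e-4) / (1.6) = 3.1e-6
Qc = 3.1e-6 < Kc = 1.8e-5: net forward reaction.
H⁺ is a product, so it increases.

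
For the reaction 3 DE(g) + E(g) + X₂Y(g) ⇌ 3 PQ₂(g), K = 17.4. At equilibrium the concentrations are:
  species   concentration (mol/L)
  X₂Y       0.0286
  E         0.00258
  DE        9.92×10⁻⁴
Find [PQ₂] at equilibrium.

[PQ₂] = 1.08×10⁻⁴ mol/L

At equilibrium, K = [PQ₂]³ / ([DE]³·[E]·[X₂Y]) = 17.4.
([PQ₂])³ / ((9.92×10⁻⁴)³·(0.00258)·(0.0286)) = 17.4
[PQ₂]³ = 1.25×10⁻¹² ⇒ [PQ₂] = 1.08×10⁻⁴ mol/L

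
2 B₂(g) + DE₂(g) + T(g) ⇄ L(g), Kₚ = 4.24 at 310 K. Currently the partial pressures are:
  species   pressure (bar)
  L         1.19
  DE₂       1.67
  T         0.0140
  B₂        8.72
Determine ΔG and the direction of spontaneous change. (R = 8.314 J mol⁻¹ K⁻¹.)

ΔG = -4.76 kJ/mol; the forward reaction is spontaneous

Qₚ = P(L) / (P(B₂)²·P(DE₂)·P(T)) = (1.19) / ((8.72)²·(1.67)·(0.0140)) = 0.669
ΔG = RT ln(Qₚ/Kₚ) = (8.314 J mol⁻¹ K⁻¹)(310 K) × ln(0.669/4.24)
   = (2.577 kJ/mol)(-1.847) = -4.76 kJ/mol
ΔG < 0, so the forward reaction is spontaneous (proceeds forward).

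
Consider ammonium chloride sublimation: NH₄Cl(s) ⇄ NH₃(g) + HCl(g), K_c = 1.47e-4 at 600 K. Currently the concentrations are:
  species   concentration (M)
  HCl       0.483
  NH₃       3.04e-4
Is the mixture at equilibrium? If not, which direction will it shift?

yes, at equilibrium

(NH₄Cl is a pure solid — omitted from Q_c.)
Q_c = [NH₃]·[HCl] = (3.04e-4)·(0.483) = 1.47e-4
Q_c = 1.47e-4 = K_c; the system is at equilibrium.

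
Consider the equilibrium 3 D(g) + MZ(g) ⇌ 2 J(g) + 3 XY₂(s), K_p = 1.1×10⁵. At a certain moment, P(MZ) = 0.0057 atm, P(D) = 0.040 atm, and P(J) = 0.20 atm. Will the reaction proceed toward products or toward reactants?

(XY₂ is a pure solid — omitted from Q_p.)
Q_p = P(J)² / (P(D)³·P(MZ)) = (0.20)² / ((0.040)³·(0.0057)) = 1.1×10⁵
Q_p = 1.1×10⁵ = K_p, so the system is already at equilibrium.

no net change (already at equilibrium)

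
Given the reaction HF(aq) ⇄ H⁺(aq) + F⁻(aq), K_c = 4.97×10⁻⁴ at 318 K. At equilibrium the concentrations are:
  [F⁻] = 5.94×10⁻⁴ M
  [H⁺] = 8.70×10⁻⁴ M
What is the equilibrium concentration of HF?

At equilibrium, K_c = [H⁺]·[F⁻] / [HF] = 4.97×10⁻⁴.
(8.70×10⁻⁴)·(5.94×10⁻⁴) / ([HF]) = 4.97×10⁻⁴
[HF] = 0.00104 M

[HF] = 0.00104 M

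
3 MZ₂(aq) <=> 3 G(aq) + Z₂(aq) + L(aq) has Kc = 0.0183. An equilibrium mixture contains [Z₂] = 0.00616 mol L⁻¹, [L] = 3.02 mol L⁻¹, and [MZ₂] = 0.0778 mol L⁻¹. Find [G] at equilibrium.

[G] = 0.0774 mol L⁻¹

At equilibrium, Kc = [G]³·[Z₂]·[L] / [MZ₂]³ = 0.0183.
([G])³·(0.00616)·(3.02) / (0.0778)³ = 0.0183
[G]³ = 4.63e-4 ⇒ [G] = 0.0774 mol L⁻¹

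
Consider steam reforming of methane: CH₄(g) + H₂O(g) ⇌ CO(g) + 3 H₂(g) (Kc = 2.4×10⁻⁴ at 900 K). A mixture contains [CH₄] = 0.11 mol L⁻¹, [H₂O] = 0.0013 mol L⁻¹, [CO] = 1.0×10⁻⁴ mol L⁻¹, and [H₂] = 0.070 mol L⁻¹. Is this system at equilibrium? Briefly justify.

Qc = [CO]·[H₂]³ / ([CH₄]·[H₂O]) = (1.0×10⁻⁴)·(0.070)³ / ((0.11)·(0.0013)) = 2.4×10⁻⁴
Qc = 2.4×10⁻⁴ = Kc; the system is at equilibrium.

yes, at equilibrium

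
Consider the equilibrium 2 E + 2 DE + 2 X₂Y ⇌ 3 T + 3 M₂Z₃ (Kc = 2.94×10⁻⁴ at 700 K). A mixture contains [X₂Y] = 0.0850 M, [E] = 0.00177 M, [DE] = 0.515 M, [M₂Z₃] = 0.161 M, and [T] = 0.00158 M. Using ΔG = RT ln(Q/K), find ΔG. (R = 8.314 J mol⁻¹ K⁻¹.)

Qc = [T]³·[M₂Z₃]³ / ([E]²·[DE]²·[X₂Y]²) = (0.00158)³·(0.161)³ / ((0.00177)²·(0.515)²·(0.0850)²) = 0.00274
ΔG = RT ln(Qc/Kc) = (8.314 J mol⁻¹ K⁻¹)(700 K) × ln(0.00274/2.94×10⁻⁴)
   = (5.820 kJ/mol)(2.232) = 13.0 kJ/mol
ΔG > 0, so the forward reaction is non-spontaneous (proceeds in reverse).

ΔG = 13.0 kJ/mol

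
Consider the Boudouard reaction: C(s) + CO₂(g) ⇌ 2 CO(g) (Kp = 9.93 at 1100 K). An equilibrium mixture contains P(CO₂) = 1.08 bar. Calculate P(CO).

(C is a pure solid — omitted from Kp.)
At equilibrium, Kp = P(CO)² / P(CO₂) = 9.93.
(P(CO))² / (1.08) = 9.93
P(CO)² = 10.7 ⇒ P(CO) = 3.27 bar

P(CO) = 3.27 bar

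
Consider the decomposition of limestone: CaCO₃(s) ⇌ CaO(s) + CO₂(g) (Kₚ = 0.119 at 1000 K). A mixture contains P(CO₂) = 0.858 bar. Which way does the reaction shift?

to the left

(CaCO₃, CaO are pure solids — omitted from Qₚ.)
Qₚ = P(CO₂) = 0.858
Qₚ = 0.858 > Kₚ = 0.119, so the reverse reaction proceeds.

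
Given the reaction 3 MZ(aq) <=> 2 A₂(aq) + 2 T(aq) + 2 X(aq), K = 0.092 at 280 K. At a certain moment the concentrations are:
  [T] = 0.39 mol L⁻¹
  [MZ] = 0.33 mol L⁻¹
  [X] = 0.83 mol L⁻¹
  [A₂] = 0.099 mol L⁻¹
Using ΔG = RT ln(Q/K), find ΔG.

ΔG = -2.72 kJ/mol

Q = [A₂]²·[T]²·[X]² / [MZ]³ = (0.099)²·(0.39)²·(0.83)² / (0.33)³ = 0.0286
ΔG = RT ln(Q/K) = (8.314 J mol⁻¹ K⁻¹)(280 K) × ln(0.0286/0.092)
   = (2.328 kJ/mol)(-1.168) = -2.72 kJ/mol
ΔG < 0, so the forward reaction is spontaneous (proceeds forward).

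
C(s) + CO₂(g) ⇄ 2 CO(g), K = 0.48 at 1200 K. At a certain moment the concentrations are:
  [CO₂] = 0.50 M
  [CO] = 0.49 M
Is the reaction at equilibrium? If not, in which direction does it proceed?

neither direction; the system is at equilibrium

(C is a pure solid — omitted from Q.)
Q = [CO]² / [CO₂] = (0.49)² / (0.50) = 0.48
Q = 0.48 = K, so the system is already at equilibrium.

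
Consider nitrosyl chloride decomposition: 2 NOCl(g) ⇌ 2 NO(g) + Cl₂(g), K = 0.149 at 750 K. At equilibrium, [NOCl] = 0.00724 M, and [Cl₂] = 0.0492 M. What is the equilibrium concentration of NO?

[NO] = 0.0126 M

At equilibrium, K = [NO]²·[Cl₂] / [NOCl]² = 0.149.
([NO])²·(0.0492) / (0.00724)² = 0.149
[NO]² = 1.59×10⁻⁴ ⇒ [NO] = 0.0126 M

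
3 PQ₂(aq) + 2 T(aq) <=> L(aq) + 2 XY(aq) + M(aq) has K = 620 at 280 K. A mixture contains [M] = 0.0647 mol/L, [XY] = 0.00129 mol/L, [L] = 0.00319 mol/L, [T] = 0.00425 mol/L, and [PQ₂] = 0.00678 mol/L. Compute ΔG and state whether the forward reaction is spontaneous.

ΔG = -5.40 kJ/mol; the forward reaction is spontaneous

Q = [L]·[XY]²·[M] / ([PQ₂]³·[T]²) = (0.00319)·(0.00129)²·(0.0647) / ((0.00678)³·(0.00425)²) = 61.0
ΔG = RT ln(Q/K) = (8.314 J mol⁻¹ K⁻¹)(280 K) × ln(61.0/620)
   = (2.328 kJ/mol)(-2.319) = -5.40 kJ/mol
ΔG < 0, so the forward reaction is spontaneous (proceeds forward).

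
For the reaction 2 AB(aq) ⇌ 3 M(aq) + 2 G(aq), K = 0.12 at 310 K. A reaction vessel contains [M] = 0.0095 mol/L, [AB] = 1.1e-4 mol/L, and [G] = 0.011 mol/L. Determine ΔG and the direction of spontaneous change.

ΔG = -6.80 kJ/mol; the forward reaction is spontaneous

Q = [M]³·[G]² / [AB]² = (0.0095)³·(0.011)² / (1.1e-4)² = 0.00857
ΔG = RT ln(Q/K) = (8.314 J mol⁻¹ K⁻¹)(310 K) × ln(0.00857/0.12)
   = (2.577 kJ/mol)(-2.639) = -6.80 kJ/mol
ΔG < 0, so the forward reaction is spontaneous (proceeds forward).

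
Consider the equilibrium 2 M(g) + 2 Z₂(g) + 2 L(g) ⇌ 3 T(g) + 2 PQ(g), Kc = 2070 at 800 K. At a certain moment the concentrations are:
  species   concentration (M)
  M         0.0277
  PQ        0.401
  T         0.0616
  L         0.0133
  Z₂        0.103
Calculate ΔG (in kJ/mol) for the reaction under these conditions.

Qc = [T]³·[PQ]² / ([M]²·[Z₂]²·[L]²) = (0.0616)³·(0.401)² / ((0.0277)²·(0.103)²·(0.0133)²) = 26100
ΔG = RT ln(Qc/Kc) = (8.314 J mol⁻¹ K⁻¹)(800 K) × ln(26100/2070)
   = (6.651 kJ/mol)(2.534) = 16.9 kJ/mol
ΔG > 0, so the forward reaction is non-spontaneous (proceeds in reverse).

ΔG = 16.9 kJ/mol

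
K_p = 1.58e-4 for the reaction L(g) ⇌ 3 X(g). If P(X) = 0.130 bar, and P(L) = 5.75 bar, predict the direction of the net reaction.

in the reverse direction

Q_p = P(X)³ / P(L) = (0.130)³ / (5.75) = 3.82e-4
Q_p = 3.82e-4 > K_p = 1.58e-4, so the reverse reaction proceeds.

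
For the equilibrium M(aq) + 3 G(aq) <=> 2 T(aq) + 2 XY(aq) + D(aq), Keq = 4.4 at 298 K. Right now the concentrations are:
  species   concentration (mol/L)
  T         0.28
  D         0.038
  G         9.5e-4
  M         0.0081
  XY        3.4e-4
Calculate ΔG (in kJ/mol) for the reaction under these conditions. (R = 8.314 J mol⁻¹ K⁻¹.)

Q = [T]²·[XY]²·[D] / ([M]·[G]³) = (0.28)²·(3.4e-4)²·(0.038) / ((0.0081)·(9.5e-4)³) = 49.6
ΔG = RT ln(Q/Keq) = (8.314 J mol⁻¹ K⁻¹)(298 K) × ln(49.6/4.4)
   = (2.478 kJ/mol)(2.422) = 6.00 kJ/mol
ΔG > 0, so the forward reaction is non-spontaneous (proceeds in reverse).

ΔG = 6.00 kJ/mol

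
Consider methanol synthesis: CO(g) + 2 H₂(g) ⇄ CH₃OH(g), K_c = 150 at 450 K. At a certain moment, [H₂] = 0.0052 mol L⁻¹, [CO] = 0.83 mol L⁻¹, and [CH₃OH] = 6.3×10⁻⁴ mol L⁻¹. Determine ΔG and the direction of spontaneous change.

Q_c = [CH₃OH] / ([CO]·[H₂]²) = (6.3×10⁻⁴) / ((0.83)·(0.0052)²) = 28.1
ΔG = RT ln(Q_c/K_c) = (8.314 J mol⁻¹ K⁻¹)(450 K) × ln(28.1/150)
   = (3.741 kJ/mol)(-1.675) = -6.27 kJ/mol
ΔG < 0, so the forward reaction is spontaneous (proceeds forward).

ΔG = -6.27 kJ/mol; the forward reaction is spontaneous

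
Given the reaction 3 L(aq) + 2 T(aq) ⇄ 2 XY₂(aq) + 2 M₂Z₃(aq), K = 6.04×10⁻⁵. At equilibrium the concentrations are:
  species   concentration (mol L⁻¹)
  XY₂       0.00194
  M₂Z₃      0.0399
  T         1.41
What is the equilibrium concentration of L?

At equilibrium, K = [XY₂]²·[M₂Z₃]² / ([L]³·[T]²) = 6.04×10⁻⁵.
(0.00194)²·(0.0399)² / (([L])³·(1.41)²) = 6.04×10⁻⁵
[L]³ = 4.99×10⁻⁵ ⇒ [L] = 0.0368 mol L⁻¹

[L] = 0.0368 mol L⁻¹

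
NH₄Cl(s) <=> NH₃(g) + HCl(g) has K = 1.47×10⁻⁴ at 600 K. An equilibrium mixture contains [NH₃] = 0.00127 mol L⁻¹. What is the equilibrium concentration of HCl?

[HCl] = 0.116 mol L⁻¹

(NH₄Cl is a pure solid — omitted from K.)
At equilibrium, K = [NH₃]·[HCl] = 1.47×10⁻⁴.
(0.00127)·([HCl]) = 1.47×10⁻⁴
[HCl] = 0.116 mol L⁻¹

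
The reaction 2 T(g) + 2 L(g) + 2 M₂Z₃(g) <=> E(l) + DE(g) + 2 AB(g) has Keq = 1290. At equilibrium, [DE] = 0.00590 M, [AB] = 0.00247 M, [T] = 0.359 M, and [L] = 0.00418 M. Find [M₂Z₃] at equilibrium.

[M₂Z₃] = 0.00352 M

(E is a pure liquid — omitted from Keq.)
At equilibrium, Keq = [DE]·[AB]² / ([T]²·[L]²·[M₂Z₃]²) = 1290.
(0.00590)·(0.00247)² / ((0.359)²·(0.00418)²·([M₂Z₃])²) = 1290
[M₂Z₃]² = 1.24×10⁻⁵ ⇒ [M₂Z₃] = 0.00352 M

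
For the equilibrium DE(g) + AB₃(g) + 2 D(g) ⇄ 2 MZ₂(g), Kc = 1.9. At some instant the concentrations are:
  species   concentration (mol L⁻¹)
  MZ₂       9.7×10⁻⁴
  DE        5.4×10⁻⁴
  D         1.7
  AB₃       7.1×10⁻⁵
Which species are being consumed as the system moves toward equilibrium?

Qc = [MZ₂]² / ([DE]·[AB₃]·[D]²) = (9.7×10⁻⁴)² / ((5.4×10⁻⁴)·(7.1×10⁻⁵)·(1.7)²) = 8.5
Qc = 8.5 > Kc = 1.9: net reverse reaction.

MZ₂ (products)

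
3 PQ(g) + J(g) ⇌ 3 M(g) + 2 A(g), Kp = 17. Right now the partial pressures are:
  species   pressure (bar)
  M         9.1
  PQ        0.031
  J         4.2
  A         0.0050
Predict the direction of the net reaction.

in the reverse direction

Qp = P(M)³·P(A)² / (P(PQ)³·P(J)) = (9.1)³·(0.0050)² / ((0.031)³·(4.2)) = 150
Qp = 150 > Kp = 17, so the reverse reaction proceeds.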